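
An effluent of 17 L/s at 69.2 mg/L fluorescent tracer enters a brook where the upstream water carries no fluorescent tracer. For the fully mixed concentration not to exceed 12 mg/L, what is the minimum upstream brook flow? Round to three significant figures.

81.0 L/s

Set C_mix = 12: (Q·0 + 17.00·69.20) / (Q + 17.00) = 12
→ Q = 17.00·(69.20 − 12)/(12 − 0) = 81.03 L/s.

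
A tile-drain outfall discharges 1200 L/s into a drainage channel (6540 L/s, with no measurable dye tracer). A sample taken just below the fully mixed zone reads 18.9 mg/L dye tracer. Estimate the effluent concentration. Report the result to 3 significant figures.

122 mg/L

Mass balance: 6540·0 + 1200·Cₑ = 7740·18.90
→ Cₑ = (7740·18.90 − 6540·0) / 1200 = 121.9 mg/L.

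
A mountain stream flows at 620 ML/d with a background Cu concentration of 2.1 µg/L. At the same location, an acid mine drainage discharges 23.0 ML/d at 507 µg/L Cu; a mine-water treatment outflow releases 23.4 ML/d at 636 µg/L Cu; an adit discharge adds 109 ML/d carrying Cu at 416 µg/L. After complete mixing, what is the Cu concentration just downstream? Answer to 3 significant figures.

Flow-weighted average: C = (620.0·2.100 + 23.00·507.0 + 23.40·636.0 + 109.0·416.0) / 775.4 = 73190/775.4 = 94.39 µg/L.

94.4 µg/L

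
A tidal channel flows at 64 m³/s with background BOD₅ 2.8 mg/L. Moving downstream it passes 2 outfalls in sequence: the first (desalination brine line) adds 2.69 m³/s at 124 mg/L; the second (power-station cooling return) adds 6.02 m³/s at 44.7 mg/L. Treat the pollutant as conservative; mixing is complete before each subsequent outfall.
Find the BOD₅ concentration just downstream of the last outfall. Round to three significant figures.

Outfall 1: combined Q = 66.69 m³/s; C = (64.00·2.800 + 2.690·124.0)/66.69 = 7.689 mg/L.
Outfall 2: combined Q = 72.71 m³/s; C = (66.69·7.689 + 6.020·44.70)/72.71 = 10.75 mg/L.

10.8 mg/L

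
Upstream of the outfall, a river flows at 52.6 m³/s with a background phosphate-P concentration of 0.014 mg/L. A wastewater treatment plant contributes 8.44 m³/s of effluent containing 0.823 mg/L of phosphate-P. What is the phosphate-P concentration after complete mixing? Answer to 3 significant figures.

0.126 mg/L

After mixing, C = (52.60·0.01400 + 8.440·0.8230) / 61.04 = 7.683/61.04 = 0.1259 mg/L.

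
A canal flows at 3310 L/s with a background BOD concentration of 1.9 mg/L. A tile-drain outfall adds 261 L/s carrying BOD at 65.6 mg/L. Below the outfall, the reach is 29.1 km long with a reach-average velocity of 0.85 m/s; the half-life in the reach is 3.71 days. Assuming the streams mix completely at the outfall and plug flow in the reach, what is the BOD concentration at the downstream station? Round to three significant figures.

After mixing, C = (3310·1.900 + 261.0·65.60) / 3571 = 23410/3571 = 6.556 mg/L.
Travel time t = 29.1·1000 / 0.85 = 34240 s = 9.510 h.
Half-life 3.71 d → k = ln 2 / 3.71 = 0.1868 d⁻¹.
After decay, C = 6.556 × e^(−kt) = 6.556 × 0.9286 = 6.088 mg/L.

6.09 mg/L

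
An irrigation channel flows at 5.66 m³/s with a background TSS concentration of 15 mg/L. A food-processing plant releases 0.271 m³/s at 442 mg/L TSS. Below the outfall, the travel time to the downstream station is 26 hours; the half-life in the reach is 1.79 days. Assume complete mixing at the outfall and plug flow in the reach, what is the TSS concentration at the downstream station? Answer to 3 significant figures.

Conservation of mass: C = (5.660·15.00 + 0.2710·442.0) / 5.931 = 204.7/5.931 = 34.51 mg/L.
Half-life 1.79 d → k = ln 2 / 1.79 = 0.3872 d⁻¹.
First-order decay: C = 34.51·exp(−k·t) = 34.51·0.6574 = 22.69 mg/L.

22.7 mg/L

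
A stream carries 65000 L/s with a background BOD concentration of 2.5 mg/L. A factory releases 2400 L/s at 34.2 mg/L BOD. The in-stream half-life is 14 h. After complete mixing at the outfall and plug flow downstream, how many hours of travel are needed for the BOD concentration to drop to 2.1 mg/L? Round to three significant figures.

After mixing, C = (65000·2.500 + 2400·34.20) / 67400 = 244600/67400 = 3.629 mg/L.
Half-life 14 h → k = ln 2 / 14 = 0.04951 h⁻¹ = 1.188 d⁻¹.
3.629·exp(−k·t) = 2.1 → t = ln(3.629/2.1)/k = 39770 s = 11.05 h.

11.0 h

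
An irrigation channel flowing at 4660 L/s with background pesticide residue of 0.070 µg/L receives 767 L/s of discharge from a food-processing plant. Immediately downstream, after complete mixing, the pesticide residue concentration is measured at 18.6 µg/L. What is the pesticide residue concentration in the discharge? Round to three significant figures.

131 µg/L

Mass balance: 4660·0.07000 + 767.0·Cₑ = 5427·18.60
→ Cₑ = (5427·18.60 − 4660·0.07000) / 767.0 = 131.2 µg/L.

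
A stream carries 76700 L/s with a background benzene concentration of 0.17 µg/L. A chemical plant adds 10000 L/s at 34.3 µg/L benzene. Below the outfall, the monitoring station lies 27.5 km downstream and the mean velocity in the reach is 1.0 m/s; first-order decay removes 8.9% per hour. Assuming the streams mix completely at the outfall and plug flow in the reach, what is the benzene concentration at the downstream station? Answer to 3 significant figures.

2.01 µg/L

Conservation of mass: C = (76700·0.1700 + 10000·34.30) / 86700 = 356000/86700 = 4.107 µg/L.
Travel time t = 27.5·1000 / 1.0 = 27500 s = 7.639 h.
8.9%/h lost → k = −ln(1 − 0.089) = 0.09321 h⁻¹.
After decay, C = 4.107 × e^(−kt) = 4.107 × 0.4906 = 2.015 µg/L.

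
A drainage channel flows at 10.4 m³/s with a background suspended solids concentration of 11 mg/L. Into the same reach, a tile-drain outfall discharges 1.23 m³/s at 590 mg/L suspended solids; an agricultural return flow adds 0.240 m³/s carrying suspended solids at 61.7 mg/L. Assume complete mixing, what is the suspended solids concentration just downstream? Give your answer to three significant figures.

72.0 mg/L

Conservation of mass: C = (10.40·11.00 + 1.230·590.0 + 0.2400·61.70) / 11.87 = 854.9/11.87 = 72.02 mg/L.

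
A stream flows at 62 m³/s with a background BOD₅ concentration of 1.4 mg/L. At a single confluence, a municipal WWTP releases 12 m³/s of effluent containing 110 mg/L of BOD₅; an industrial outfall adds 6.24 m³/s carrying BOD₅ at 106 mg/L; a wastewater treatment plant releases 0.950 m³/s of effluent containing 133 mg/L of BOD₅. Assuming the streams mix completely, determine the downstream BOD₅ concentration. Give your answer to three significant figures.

27.0 mg/L

Flow-weighted average: C = (62.00·1.400 + 12.00·110.0 + 6.240·106.0 + 0.9500·133.0) / 81.19 = 2195/81.19 = 27.03 mg/L.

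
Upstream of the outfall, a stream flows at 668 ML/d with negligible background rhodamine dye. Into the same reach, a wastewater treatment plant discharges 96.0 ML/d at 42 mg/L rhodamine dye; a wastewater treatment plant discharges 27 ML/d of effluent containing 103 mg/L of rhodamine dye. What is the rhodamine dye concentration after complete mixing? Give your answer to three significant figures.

8.61 mg/L

Mass balance: C = (668.0·0 + 96.00·42.00 + 27.00·103.0) / 791.0 = 6813/791.0 = 8.613 mg/L.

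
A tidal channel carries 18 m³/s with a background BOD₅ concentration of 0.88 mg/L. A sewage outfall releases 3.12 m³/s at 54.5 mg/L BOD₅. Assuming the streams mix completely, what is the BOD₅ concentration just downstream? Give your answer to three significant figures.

Mixed concentration C = ΣQC/ΣQ = (18.00·0.8800 + 3.120·54.50) / 21.12 = 185.9/21.12 = 8.801 mg/L.

8.80 mg/L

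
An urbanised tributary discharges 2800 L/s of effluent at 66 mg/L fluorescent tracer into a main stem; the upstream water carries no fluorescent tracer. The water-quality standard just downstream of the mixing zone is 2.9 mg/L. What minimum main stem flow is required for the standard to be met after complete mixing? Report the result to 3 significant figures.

Set C_mix = 2.9: (Q·0 + 2800·66.00) / (Q + 2800) = 2.9
→ Q = 2800·(66.00 − 2.9)/(2.9 − 0) = 60920 L/s.

60900 L/s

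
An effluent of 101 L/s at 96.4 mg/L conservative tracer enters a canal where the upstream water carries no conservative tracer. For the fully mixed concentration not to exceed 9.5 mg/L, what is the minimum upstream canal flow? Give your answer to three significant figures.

Set C_mix = 9.5: (Q·0 + 101.0·96.40) / (Q + 101.0) = 9.5
→ Q = 101.0·(96.40 − 9.5)/(9.5 − 0) = 923.9 L/s.

924 L/s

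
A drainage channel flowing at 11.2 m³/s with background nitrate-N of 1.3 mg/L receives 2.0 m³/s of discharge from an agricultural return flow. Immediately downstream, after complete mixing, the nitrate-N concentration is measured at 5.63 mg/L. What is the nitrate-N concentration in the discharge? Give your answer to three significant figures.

Mass balance: 11.20·1.300 + 2.000·Cₑ = 13.20·5.630
→ Cₑ = (13.20·5.630 − 11.20·1.300) / 2.000 = 29.88 mg/L.

29.9 mg/L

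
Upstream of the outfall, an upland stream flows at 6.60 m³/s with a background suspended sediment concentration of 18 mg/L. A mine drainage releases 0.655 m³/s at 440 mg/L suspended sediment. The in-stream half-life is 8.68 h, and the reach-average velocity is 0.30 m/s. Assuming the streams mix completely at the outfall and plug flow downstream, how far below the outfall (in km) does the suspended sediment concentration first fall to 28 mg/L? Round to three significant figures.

Mass balance: C = (6.600·18.00 + 0.6550·440.0) / 7.255 = 407.0/7.255 = 56.10 mg/L.
Half-life 8.68 h → k = ln 2 / 8.68 = 0.07986 h⁻¹ = 1.917 d⁻¹.
Set 56.10·exp(−k·t) = 28 → t = ln(56.10/28)/k = 31330 s = 8.702 h.
Distance = v·t = 0.30·31330 = 9398 m = 9.398 km.

9.40 km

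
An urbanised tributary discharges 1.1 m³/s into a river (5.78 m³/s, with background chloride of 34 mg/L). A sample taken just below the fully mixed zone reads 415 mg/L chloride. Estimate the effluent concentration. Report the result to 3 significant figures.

2420 mg/L

Mass balance: 5.780·34.00 + 1.100·Cₑ = 6.880·415.0
→ Cₑ = (6.880·415.0 − 5.780·34.00) / 1.100 = 2417 mg/L.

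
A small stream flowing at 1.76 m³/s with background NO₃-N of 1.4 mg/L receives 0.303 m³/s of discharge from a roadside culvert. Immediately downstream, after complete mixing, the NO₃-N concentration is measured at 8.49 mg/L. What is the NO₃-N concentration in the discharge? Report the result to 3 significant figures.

Mass balance: 1.760·1.400 + 0.3030·Cₑ = 2.063·8.490
→ Cₑ = (2.063·8.490 − 1.760·1.400) / 0.3030 = 49.67 mg/L.

49.7 mg/L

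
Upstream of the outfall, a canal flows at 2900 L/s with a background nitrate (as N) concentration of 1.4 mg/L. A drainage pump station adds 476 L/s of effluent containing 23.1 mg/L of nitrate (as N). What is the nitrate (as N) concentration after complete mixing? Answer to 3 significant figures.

Mixed concentration C = ΣQC/ΣQ = (2900·1.400 + 476.0·23.10) / 3376 = 15060/3376 = 4.460 mg/L.

4.46 mg/L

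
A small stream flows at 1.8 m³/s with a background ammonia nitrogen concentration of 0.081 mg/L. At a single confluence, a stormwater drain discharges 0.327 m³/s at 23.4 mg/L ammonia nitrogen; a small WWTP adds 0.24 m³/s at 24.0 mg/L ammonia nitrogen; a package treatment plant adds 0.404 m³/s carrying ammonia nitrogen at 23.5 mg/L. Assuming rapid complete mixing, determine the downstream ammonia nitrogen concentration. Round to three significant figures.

8.32 mg/L

Mass balance: C = (1.800·0.08100 + 0.3270·23.40 + 0.2400·24.00 + 0.4040·23.50) / 2.771 = 23.05/2.771 = 8.319 mg/L.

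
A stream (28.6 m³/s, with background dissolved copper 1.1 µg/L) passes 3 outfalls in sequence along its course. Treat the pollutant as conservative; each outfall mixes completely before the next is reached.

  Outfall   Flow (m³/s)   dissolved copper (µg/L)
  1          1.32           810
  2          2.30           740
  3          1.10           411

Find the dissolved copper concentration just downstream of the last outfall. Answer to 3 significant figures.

Outfall 1: combined Q = 29.92 m³/s; C = (28.60·1.100 + 1.320·810.0)/29.92 = 36.79 µg/L.
Outfall 2: combined Q = 32.22 m³/s; C = (29.92·36.79 + 2.300·740.0)/32.22 = 86.99 µg/L.
Outfall 3: combined Q = 33.32 m³/s; C = (32.22·86.99 + 1.100·411.0)/33.32 = 97.68 µg/L.

97.7 µg/L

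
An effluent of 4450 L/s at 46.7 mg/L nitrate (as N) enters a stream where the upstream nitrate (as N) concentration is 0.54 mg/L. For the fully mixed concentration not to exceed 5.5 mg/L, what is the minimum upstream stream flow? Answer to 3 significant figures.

37000 L/s

Set C_mix = 5.5: (Q·0.5400 + 4450·46.70) / (Q + 4450) = 5.5
→ Q = 4450·(46.70 − 5.5)/(5.5 − 0.5400) = 36960 L/s.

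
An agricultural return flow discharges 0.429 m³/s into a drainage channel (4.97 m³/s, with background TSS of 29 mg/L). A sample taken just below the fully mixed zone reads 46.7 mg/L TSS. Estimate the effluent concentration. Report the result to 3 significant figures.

Mass balance: 4.970·29.00 + 0.4290·Cₑ = 5.399·46.70
→ Cₑ = (5.399·46.70 − 4.970·29.00) / 0.4290 = 251.8 mg/L.

252 mg/L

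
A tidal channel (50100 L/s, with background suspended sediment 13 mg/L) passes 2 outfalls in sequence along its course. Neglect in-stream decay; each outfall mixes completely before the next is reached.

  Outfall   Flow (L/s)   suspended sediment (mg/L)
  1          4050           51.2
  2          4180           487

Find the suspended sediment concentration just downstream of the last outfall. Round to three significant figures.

49.6 mg/L

Outfall 1: combined Q = 54150 L/s; C = (50100·13.00 + 4050·51.20)/54150 = 15.86 mg/L.
Outfall 2: combined Q = 58330 L/s; C = (54150·15.86 + 4180·487.0)/58330 = 49.62 mg/L.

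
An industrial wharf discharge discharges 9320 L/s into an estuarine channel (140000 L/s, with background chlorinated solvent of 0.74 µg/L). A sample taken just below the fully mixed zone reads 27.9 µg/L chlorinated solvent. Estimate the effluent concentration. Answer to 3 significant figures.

Mass balance: 140000·0.7400 + 9320·Cₑ = 149300·27.90
→ Cₑ = (149300·27.90 − 140000·0.7400) / 9320 = 435.9 µg/L.

436 µg/L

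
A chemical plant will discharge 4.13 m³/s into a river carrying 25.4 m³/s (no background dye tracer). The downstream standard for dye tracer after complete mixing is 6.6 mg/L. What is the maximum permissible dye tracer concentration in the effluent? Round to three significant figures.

47.2 mg/L

At the limit, (Qr·Cr + Qe·Cₑ)/(Qr + Qe) = 6.6:
Cₑ = (29.53·6.6 − 25.40·0) / 4.130 = 47.19 mg/L.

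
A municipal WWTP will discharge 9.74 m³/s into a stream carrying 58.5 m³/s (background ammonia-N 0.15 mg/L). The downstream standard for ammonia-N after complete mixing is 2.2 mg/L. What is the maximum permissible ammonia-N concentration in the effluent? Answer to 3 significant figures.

14.5 mg/L

At the limit, (Qr·Cr + Qe·Cₑ)/(Qr + Qe) = 2.2:
Cₑ = (68.24·2.2 − 58.50·0.1500) / 9.740 = 14.51 mg/L.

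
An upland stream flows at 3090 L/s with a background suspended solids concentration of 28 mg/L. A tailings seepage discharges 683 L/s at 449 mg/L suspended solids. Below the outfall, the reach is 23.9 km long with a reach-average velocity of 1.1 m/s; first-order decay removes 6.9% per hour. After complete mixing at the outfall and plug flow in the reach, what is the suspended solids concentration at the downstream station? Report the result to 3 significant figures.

67.7 mg/L

Mass balance: C = (3090·28.00 + 683.0·449.0) / 3773 = 393200/3773 = 104.2 mg/L.
Travel time t = 23.9·1000 / 1.1 = 21730 s = 6.035 h.
6.9%/h lost → k = −ln(1 − 0.069) = 0.07150 h⁻¹.
First-order decay: C = 104.2·exp(−k·t) = 104.2·0.6495 = 67.69 mg/L.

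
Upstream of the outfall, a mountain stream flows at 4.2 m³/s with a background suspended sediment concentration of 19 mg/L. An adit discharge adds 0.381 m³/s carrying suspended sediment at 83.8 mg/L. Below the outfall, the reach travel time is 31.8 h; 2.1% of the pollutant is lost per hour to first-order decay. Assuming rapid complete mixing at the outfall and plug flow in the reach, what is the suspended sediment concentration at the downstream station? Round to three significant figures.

12.4 mg/L

After mixing, C = (4.200·19.00 + 0.3810·83.80) / 4.581 = 111.7/4.581 = 24.39 mg/L.
2.1%/h lost → k = −ln(1 − 0.021) = 0.02122 h⁻¹.
Applying C = C₀e^(−kt): 24.39 × 0.5092 = 12.42 mg/L.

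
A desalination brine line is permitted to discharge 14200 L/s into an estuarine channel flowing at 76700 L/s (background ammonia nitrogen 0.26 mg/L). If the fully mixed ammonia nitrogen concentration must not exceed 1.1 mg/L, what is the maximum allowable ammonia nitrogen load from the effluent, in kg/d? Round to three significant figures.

6920 kg/d

Mass balance at the limit: 76700·0.2600 + 14200·Cₑ = 90900·1.1 → Cₑ = 5.637 mg/L.
14200 L/s = 14.20 m³/s. Load = 14.20 m³/s × 5.637 g/m³ × 86 400 s/d = 6916 kg/d.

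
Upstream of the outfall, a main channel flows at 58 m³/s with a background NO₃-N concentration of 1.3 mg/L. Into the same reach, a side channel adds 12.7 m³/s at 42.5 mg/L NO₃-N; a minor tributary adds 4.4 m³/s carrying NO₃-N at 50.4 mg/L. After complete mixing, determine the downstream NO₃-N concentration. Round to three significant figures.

11.1 mg/L

Mixed concentration C = ΣQC/ΣQ = (58.00·1.300 + 12.70·42.50 + 4.400·50.40) / 75.10 = 836.9/75.10 = 11.14 mg/L.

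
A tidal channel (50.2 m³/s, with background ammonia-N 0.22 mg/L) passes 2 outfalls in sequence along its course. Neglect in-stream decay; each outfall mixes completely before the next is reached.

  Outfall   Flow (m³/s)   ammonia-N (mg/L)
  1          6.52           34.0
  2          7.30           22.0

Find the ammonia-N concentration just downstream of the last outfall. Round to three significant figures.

6.14 mg/L

Below outfall 1: Q → 56.72 m³/s, C = (50.20·0.2200 + 6.520·34.00)/56.72 = 4.103 mg/L.
Below outfall 2: Q → 64.02 m³/s, C = (56.72·4.103 + 7.300·22.00)/64.02 = 6.144 mg/L.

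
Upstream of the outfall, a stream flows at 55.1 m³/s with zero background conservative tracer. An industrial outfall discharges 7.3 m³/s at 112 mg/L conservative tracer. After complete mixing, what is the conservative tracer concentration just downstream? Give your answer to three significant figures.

13.1 mg/L

Flow-weighted average: C = (55.10·0 + 7.300·112.0) / 62.40 = 817.6/62.40 = 13.10 mg/L.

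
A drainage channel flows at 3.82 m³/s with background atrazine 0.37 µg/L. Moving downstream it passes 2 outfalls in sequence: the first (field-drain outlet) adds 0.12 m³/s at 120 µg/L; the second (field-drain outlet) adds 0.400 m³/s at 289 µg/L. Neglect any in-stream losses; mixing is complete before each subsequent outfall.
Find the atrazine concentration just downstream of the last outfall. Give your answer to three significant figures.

30.3 µg/L

Below outfall 1: Q → 3.940 m³/s, C = (3.820·0.3700 + 0.1200·120.0)/3.940 = 4.014 µg/L.
Below outfall 2: Q → 4.340 m³/s, C = (3.940·4.014 + 0.4000·289.0)/4.340 = 30.28 µg/L.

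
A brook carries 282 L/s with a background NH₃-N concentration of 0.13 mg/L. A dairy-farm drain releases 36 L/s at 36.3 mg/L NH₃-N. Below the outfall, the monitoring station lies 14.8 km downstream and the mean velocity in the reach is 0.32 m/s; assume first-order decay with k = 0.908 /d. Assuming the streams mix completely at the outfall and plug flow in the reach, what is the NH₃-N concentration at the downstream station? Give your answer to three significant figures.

Mixed concentration C = ΣQC/ΣQ = (282.0·0.1300 + 36.00·36.30) / 318.0 = 1343/318.0 = 4.225 mg/L.
Travel time t = 14.8·1000 / 0.32 = 46250 s = 12.85 h.
Applying C = C₀e^(−kt): 4.225 × 0.6150 = 2.598 mg/L.

2.60 mg/L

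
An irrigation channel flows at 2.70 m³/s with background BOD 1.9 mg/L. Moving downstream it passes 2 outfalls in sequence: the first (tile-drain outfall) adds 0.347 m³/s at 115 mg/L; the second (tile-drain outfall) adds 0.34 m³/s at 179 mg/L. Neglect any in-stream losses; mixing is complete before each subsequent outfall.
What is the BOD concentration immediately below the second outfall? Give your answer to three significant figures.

After outfall 1: Q = 2.700 + 0.3470 = 3.047 m³/s; C = (2.700·1.900 + 0.3470·115.0)/3.047 = 14.78 mg/L.
After outfall 2: Q = 3.047 + 0.3400 = 3.387 m³/s; C = (3.047·14.78 + 0.3400·179.0)/3.387 = 31.27 mg/L.

31.3 mg/L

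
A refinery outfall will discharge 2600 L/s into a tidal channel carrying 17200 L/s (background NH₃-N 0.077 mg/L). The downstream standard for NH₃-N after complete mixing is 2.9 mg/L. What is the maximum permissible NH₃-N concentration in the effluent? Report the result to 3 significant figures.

21.6 mg/L

At the limit, (Qr·Cr + Qe·Cₑ)/(Qr + Qe) = 2.9:
Cₑ = (19800·2.9 − 17200·0.07700) / 2600 = 21.58 mg/L.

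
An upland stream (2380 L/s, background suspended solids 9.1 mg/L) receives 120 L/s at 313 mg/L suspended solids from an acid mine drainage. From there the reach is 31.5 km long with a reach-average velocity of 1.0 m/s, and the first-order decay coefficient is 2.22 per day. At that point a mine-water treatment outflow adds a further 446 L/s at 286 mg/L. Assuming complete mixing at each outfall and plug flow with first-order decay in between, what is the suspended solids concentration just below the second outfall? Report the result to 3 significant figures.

52.2 mg/L

Mixed concentration C = ΣQC/ΣQ = (2380·9.100 + 120.0·313.0) / 2500 = 59220/2500 = 23.69 mg/L; combined flow 2500 L/s.
Travel time t = 31.5·1000 / 1.0 = 31500 s = 8.750 h.
After decay, C = 23.69 × e^(−kt) = 23.69 × 0.4451 = 10.54 mg/L.
Second outfall: C = (2500·10.54 + 446.0·286.0)/2946 = 52.25 mg/L.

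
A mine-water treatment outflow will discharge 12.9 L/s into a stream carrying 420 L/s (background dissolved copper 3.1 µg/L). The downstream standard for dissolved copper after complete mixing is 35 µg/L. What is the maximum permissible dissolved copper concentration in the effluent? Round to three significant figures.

At the limit, (Qr·Cr + Qe·Cₑ)/(Qr + Qe) = 35:
Cₑ = (432.9·35 − 420.0·3.100) / 12.90 = 1074 µg/L.

1070 µg/L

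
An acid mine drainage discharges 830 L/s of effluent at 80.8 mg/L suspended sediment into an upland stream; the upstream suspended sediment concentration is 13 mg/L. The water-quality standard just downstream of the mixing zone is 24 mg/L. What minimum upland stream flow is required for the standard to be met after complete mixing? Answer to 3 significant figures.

4290 L/s

Set C_mix = 24: (Q·13.00 + 830.0·80.80) / (Q + 830.0) = 24
→ Q = 830.0·(80.80 − 24)/(24 − 13.00) = 4286 L/s.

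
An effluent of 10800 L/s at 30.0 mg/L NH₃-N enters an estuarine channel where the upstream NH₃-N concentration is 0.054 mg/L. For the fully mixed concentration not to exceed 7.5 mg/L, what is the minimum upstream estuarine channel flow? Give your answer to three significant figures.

Set C_mix = 7.5: (Q·0.05400 + 10800·30.00) / (Q + 10800) = 7.5
→ Q = 10800·(30.00 − 7.5)/(7.5 − 0.05400) = 32630 L/s.

32600 L/s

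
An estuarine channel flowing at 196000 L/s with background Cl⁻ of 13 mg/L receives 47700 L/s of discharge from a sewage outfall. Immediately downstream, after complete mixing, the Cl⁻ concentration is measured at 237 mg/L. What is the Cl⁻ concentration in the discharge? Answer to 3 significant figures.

Mass balance: 196000·13.00 + 47700·Cₑ = 243700·237.0
→ Cₑ = (243700·237.0 − 196000·13.00) / 47700 = 1157 mg/L.

1160 mg/L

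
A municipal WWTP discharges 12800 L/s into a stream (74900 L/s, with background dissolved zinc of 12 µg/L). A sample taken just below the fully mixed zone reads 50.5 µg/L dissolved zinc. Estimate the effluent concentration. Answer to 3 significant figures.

276 µg/L

Mass balance: 74900·12.00 + 12800·Cₑ = 87700·50.50
→ Cₑ = (87700·50.50 − 74900·12.00) / 12800 = 275.8 µg/L.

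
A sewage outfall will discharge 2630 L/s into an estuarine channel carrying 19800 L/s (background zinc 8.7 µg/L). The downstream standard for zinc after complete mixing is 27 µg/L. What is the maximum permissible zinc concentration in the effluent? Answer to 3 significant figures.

165 µg/L

At the limit, (Qr·Cr + Qe·Cₑ)/(Qr + Qe) = 27:
Cₑ = (22430·27 − 19800·8.700) / 2630 = 164.8 µg/L.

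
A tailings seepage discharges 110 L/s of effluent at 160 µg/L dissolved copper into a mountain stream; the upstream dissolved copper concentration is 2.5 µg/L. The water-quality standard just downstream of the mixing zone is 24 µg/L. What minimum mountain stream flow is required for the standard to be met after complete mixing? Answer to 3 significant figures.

Set C_mix = 24: (Q·2.500 + 110.0·160.0) / (Q + 110.0) = 24
→ Q = 110.0·(160.0 − 24)/(24 − 2.500) = 695.8 L/s.

696 L/s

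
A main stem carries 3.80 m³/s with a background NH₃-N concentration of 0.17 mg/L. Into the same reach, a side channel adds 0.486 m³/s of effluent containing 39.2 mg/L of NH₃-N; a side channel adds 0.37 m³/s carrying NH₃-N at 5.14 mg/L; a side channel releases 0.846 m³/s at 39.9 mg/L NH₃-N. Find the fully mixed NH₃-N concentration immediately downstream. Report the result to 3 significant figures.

10.1 mg/L

Mass balance: C = (3.800·0.1700 + 0.4860·39.20 + 0.3700·5.140 + 0.8460·39.90) / 5.502 = 55.35/5.502 = 10.06 mg/L.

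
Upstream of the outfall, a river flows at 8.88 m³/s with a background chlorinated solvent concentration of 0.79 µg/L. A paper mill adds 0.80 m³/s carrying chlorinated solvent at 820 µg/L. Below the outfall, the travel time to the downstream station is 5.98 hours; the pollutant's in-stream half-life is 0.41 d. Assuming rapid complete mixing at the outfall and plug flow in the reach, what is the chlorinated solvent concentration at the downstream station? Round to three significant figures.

After mixing, C = (8.880·0.7900 + 0.8000·820.0) / 9.680 = 663.0/9.680 = 68.49 µg/L.
Half-life 0.41 d → k = ln 2 / 0.41 = 1.691 d⁻¹.
Decay over the reach: 68.49·exp(−kt) = 68.49·0.6562 = 44.95 µg/L.

44.9 µg/L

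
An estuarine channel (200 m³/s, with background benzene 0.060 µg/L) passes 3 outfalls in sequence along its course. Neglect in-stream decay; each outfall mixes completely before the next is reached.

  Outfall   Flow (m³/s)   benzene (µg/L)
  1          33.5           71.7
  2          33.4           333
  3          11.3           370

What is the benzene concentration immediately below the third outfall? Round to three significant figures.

Outfall 1: combined Q = 233.5 m³/s; C = (200.0·0.06000 + 33.50·71.70)/233.5 = 10.34 µg/L.
Outfall 2: combined Q = 266.9 m³/s; C = (233.5·10.34 + 33.40·333.0)/266.9 = 50.72 µg/L.
Outfall 3: combined Q = 278.2 m³/s; C = (266.9·50.72 + 11.30·370.0)/278.2 = 63.68 µg/L.

63.7 µg/L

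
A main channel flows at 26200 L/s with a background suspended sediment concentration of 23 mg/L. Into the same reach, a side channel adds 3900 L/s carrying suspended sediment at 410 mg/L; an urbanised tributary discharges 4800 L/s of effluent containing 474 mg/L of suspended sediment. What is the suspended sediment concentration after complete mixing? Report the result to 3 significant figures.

Conservation of mass: C = (26200·23.00 + 3900·410.0 + 4800·474.0) / 34900 = 4477000/34900 = 128.3 mg/L.

128 mg/L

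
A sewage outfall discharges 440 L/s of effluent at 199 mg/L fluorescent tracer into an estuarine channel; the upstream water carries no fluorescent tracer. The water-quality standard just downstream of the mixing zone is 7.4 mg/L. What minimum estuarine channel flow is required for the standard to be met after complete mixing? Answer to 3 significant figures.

Set C_mix = 7.4: (Q·0 + 440.0·199.0) / (Q + 440.0) = 7.4
→ Q = 440.0·(199.0 − 7.4)/(7.4 − 0) = 11390 L/s.

11400 L/s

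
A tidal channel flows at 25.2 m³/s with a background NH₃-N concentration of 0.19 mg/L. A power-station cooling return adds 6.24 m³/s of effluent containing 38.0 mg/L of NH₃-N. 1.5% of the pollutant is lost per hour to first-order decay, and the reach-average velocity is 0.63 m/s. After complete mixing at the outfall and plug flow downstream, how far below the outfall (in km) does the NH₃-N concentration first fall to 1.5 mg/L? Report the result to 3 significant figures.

Mixed concentration C = ΣQC/ΣQ = (25.20·0.1900 + 6.240·38.00) / 31.44 = 241.9/31.44 = 7.694 mg/L.
1.5%/h lost → k = −ln(1 − 0.015) = 0.01511 h⁻¹.
Set 7.694·exp(−k·t) = 1.5 → t = ln(7.694/1.5)/k = 389500 s = 108.2 h.
Distance = v·t = 0.63·389500 = 245400 m = 245.4 km.

245 km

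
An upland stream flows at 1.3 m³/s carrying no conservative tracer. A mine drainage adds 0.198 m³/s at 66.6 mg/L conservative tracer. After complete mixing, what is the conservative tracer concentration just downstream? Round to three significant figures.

After mixing, C = (1.300·0 + 0.1980·66.60) / 1.498 = 13.19/1.498 = 8.803 mg/L.

8.80 mg/L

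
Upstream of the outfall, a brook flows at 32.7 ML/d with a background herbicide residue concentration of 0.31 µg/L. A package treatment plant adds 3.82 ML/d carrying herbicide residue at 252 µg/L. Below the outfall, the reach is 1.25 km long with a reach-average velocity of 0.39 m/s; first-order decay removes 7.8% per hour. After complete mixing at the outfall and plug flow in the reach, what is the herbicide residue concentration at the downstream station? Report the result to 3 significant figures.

Mixed concentration C = ΣQC/ΣQ = (32.70·0.3100 + 3.820·252.0) / 36.52 = 972.8/36.52 = 26.64 µg/L.
Travel time t = 1.25·1000 / 0.39 = 3205 s = 0.8903 h.
7.8%/h lost → k = −ln(1 − 0.078) = 0.08121 h⁻¹.
Applying C = C₀e^(−kt): 26.64 × 0.9302 = 24.78 µg/L.

24.8 µg/L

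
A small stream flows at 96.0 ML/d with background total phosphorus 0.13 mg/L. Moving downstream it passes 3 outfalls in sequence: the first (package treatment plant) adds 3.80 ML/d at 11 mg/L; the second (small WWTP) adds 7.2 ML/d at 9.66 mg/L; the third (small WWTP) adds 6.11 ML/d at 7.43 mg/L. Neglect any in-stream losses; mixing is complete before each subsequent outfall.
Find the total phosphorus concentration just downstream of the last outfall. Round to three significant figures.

1.50 mg/L

Outfall 1: combined Q = 99.80 ML/d; C = (96.00·0.1300 + 3.800·11.00)/99.80 = 0.5439 mg/L.
Outfall 2: combined Q = 107.0 ML/d; C = (99.80·0.5439 + 7.200·9.660)/107.0 = 1.157 mg/L.
Outfall 3: combined Q = 113.1 ML/d; C = (107.0·1.157 + 6.110·7.430)/113.1 = 1.496 mg/L.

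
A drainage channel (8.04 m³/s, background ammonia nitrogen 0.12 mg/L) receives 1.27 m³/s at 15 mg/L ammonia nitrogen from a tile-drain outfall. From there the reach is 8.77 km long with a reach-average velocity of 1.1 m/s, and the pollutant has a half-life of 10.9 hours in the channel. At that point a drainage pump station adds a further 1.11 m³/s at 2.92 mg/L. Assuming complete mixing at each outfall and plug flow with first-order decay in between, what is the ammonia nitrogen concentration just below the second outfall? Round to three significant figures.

After mixing, C = (8.040·0.1200 + 1.270·15.00) / 9.310 = 20.01/9.310 = 2.150 mg/L; combined flow 9.310 m³/s.
Travel time t = 8.77·1000 / 1.1 = 7973 s = 2.215 h.
Half-life 10.9 h → k = ln 2 / 10.9 = 0.06359 h⁻¹ = 1.526 d⁻¹.
After decay, C = 2.150 × e^(−kt) = 2.150 × 0.8686 = 1.867 mg/L.
Second outfall: C = (9.310·1.867 + 1.110·2.920)/10.42 = 1.980 mg/L.

1.98 mg/L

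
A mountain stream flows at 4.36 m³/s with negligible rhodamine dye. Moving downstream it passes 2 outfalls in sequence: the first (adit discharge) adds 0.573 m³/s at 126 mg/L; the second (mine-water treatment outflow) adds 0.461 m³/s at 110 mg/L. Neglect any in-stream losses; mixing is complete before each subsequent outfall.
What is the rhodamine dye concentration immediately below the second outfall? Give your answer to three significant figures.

Below outfall 1: Q → 4.933 m³/s, C = (4.360·0 + 0.5730·126.0)/4.933 = 14.64 mg/L.
Below outfall 2: Q → 5.394 m³/s, C = (4.933·14.64 + 0.4610·110.0)/5.394 = 22.79 mg/L.

22.8 mg/L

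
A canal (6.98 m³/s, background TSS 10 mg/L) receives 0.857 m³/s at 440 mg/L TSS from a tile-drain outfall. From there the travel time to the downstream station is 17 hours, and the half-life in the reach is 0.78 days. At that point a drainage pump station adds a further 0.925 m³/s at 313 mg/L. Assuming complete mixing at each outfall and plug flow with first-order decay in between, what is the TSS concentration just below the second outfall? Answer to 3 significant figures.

60.2 mg/L

Flow-weighted average: C = (6.980·10.00 + 0.8570·440.0) / 7.837 = 446.9/7.837 = 57.02 mg/L; combined flow 7.837 m³/s.
Half-life 0.78 d → k = ln 2 / 0.78 = 0.8887 d⁻¹.
Decay over the reach: 57.02·exp(−kt) = 57.02·0.5329 = 30.39 mg/L.
Second outfall: C = (7.837·30.39 + 0.9250·313.0)/8.762 = 60.22 mg/L.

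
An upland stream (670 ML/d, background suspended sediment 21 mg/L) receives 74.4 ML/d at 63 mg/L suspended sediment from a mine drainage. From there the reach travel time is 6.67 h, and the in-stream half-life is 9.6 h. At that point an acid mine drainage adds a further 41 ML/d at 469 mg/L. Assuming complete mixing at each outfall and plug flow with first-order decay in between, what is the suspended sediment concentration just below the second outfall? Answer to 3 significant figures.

Flow-weighted average: C = (670.0·21.00 + 74.40·63.00) / 744.4 = 18760/744.4 = 25.20 mg/L; combined flow 744.4 ML/d.
Half-life 9.6 h → k = ln 2 / 9.6 = 0.07220 h⁻¹ = 1.733 d⁻¹.
First-order decay: C = 25.20·exp(−k·t) = 25.20·0.6178 = 15.57 mg/L.
Second outfall: C = (744.4·15.57 + 41.00·469.0)/785.4 = 39.24 mg/L.

39.2 mg/L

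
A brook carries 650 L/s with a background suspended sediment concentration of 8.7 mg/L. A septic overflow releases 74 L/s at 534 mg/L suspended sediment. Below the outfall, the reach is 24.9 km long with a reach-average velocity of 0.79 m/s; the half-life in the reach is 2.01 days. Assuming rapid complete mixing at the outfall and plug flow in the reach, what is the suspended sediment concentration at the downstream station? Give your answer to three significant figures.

Conservation of mass: C = (650.0·8.700 + 74.00·534.0) / 724.0 = 45170/724.0 = 62.39 mg/L.
Travel time t = 24.9·1000 / 0.79 = 31520 s = 8.755 h.
Half-life 2.01 d → k = ln 2 / 2.01 = 0.3448 d⁻¹.
First-order decay: C = 62.39·exp(−k·t) = 62.39·0.8818 = 55.02 mg/L.

55.0 mg/L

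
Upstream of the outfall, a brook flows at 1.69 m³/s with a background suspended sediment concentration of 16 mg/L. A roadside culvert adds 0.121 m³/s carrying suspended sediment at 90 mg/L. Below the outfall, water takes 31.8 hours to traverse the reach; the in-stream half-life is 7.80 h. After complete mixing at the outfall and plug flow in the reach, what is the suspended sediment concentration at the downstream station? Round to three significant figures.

1.24 mg/L

Flow-weighted average: C = (1.690·16.00 + 0.1210·90.00) / 1.811 = 37.93/1.811 = 20.94 mg/L.
Half-life 7.80 h → k = ln 2 / 7.80 = 0.08887 h⁻¹ = 2.133 d⁻¹.
Applying C = C₀e^(−kt): 20.94 × 0.05925 = 1.241 mg/L.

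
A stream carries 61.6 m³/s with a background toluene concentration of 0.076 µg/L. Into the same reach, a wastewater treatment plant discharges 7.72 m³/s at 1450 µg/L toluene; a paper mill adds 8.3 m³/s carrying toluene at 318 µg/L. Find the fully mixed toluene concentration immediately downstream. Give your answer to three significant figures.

Flow-weighted average: C = (61.60·0.07600 + 7.720·1450 + 8.300·318.0) / 77.62 = 13840/77.62 = 178.3 µg/L.

178 µg/L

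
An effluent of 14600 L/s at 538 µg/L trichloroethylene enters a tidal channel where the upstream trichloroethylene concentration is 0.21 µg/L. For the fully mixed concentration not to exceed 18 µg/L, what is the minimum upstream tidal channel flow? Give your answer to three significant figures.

427000 L/s

Set C_mix = 18: (Q·0.2100 + 14600·538.0) / (Q + 14600) = 18
→ Q = 14600·(538.0 − 18)/(18 − 0.2100) = 426800 L/s.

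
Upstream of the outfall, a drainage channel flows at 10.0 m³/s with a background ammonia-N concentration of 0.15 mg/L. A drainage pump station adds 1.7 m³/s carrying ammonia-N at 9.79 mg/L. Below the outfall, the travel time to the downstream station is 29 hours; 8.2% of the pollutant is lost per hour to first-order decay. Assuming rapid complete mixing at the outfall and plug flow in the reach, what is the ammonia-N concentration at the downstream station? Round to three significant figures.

0.130 mg/L

Conservation of mass: C = (10.00·0.1500 + 1.700·9.790) / 11.70 = 18.14/11.70 = 1.551 mg/L.
8.2%/h lost → k = −ln(1 − 0.082) = 0.08556 h⁻¹.
Applying C = C₀e^(−kt): 1.551 × 0.08364 = 0.1297 mg/L.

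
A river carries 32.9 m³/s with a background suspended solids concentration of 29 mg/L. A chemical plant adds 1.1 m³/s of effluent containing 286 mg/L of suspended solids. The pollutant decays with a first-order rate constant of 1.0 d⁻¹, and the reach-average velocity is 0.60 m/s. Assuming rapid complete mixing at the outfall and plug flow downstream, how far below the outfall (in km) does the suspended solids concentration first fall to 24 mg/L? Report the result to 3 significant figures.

After mixing, C = (32.90·29.00 + 1.100·286.0) / 34.00 = 1269/34.00 = 37.31 mg/L.
Set 37.31·exp(−k·t) = 24 → t = ln(37.31/24)/k = 38130 s = 10.59 h.
Distance = v·t = 0.60·38130 = 22880 m = 22.88 km.

22.9 km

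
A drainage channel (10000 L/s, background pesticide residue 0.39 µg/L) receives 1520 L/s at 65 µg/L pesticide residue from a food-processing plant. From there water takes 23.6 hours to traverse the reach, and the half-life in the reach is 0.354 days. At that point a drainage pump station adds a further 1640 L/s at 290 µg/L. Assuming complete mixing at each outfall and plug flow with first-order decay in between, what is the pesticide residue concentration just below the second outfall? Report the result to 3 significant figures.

37.3 µg/L

After mixing, C = (10000·0.3900 + 1520·65.00) / 11520 = 102700/11520 = 8.915 µg/L; combined flow 11520 L/s.
Half-life 0.354 d → k = ln 2 / 0.354 = 1.958 d⁻¹.
Decay over the reach: 8.915·exp(−kt) = 8.915·0.1458 = 1.300 µg/L.
Second outfall: C = (11520·1.300 + 1640·290.0)/13160 = 37.28 µg/L.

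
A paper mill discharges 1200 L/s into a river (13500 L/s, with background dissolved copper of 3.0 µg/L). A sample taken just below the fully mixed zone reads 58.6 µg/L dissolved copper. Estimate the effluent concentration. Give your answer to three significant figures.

684 µg/L

Mass balance: 13500·3.000 + 1200·Cₑ = 14700·58.60
→ Cₑ = (14700·58.60 − 13500·3.000) / 1200 = 684.1 µg/L.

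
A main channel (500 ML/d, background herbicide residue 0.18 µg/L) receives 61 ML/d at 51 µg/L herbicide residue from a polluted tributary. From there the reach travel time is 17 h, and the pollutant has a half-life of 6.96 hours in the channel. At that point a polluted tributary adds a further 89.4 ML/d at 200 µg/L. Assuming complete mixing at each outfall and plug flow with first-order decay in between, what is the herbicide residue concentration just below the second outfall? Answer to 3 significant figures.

Mass balance: C = (500.0·0.1800 + 61.00·51.00) / 561.0 = 3201/561.0 = 5.706 µg/L; combined flow 561.0 ML/d.
Half-life 6.96 h → k = ln 2 / 6.96 = 0.09959 h⁻¹ = 2.390 d⁻¹.
Applying C = C₀e^(−kt): 5.706 × 0.1840 = 1.050 µg/L.
At the second outfall, C = (561.0·1.050 + 89.40·200.0) / (561.0 + 89.40) = 28.40 µg/L.

28.4 µg/L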